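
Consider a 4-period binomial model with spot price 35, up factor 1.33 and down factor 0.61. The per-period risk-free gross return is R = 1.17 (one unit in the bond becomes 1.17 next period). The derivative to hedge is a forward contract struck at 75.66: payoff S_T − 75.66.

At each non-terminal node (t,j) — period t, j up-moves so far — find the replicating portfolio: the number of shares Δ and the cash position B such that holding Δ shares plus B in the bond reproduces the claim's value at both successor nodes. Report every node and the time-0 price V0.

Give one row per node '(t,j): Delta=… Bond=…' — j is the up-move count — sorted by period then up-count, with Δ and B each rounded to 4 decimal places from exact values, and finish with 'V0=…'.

(0,0): Delta=1.0000 Bond=-40.3760
(1,0): Delta=1.0000 Bond=-47.2399
(1,1): Delta=1.0000 Bond=-47.2399
(2,0): Delta=1.0000 Bond=-55.2707
(2,1): Delta=1.0000 Bond=-55.2707
(2,2): Delta=1.0000 Bond=-55.2707
(3,0): Delta=1.0000 Bond=-64.6667
(3,1): Delta=1.0000 Bond=-64.6667
(3,2): Delta=1.0000 Bond=-64.6667
(3,3): Delta=1.0000 Bond=-64.6667
V0=-5.3760

The replicating-portfolio and risk-neutral prices coincide; use p* = (1.17−0.61)/(1.33−0.61) = 0.7778 for the latter.
Terminal values V(4,·): V(4,0)=-70.8140, V(4,1)=-65.0940, V(4,2)=-52.6227, V(4,3)=-25.4312, V(4,4)=33.8553
  t=3,j=0: stock 7.9443 → up 10.5660 (V=-65.0940), down 4.8460 (V=-70.8140). Price -56.7223; hedge Δ=1.0000, bond B=-64.6667.
  t=3,j=1: stock 17.3213 → up 23.0373 (V=-52.6227), down 10.5660 (V=-65.0940). Price -47.3454; hedge Δ=1.0000, bond B=-64.6667.
  t=3,j=2: stock 37.7660 → up 50.2288 (V=-25.4312), down 23.0373 (V=-52.6227). Price -26.9007; hedge Δ=1.0000, bond B=-64.6667.
  t=3,j=3: stock 82.3423 → up 109.5153 (V=33.8553), down 50.2288 (V=-25.4312). Price 17.6756; hedge Δ=1.0000, bond B=-64.6667.
  t=2,j=0: stock 13.0235 → up 17.3213 (V=-47.3454), down 7.9443 (V=-56.7223). Price -42.2472; hedge Δ=1.0000, bond B=-55.2707.
  t=2,j=1: stock 28.3955 → up 37.7660 (V=-26.9007), down 17.3213 (V=-47.3454). Price -26.8752; hedge Δ=1.0000, bond B=-55.2707.
  t=2,j=2: stock 61.9115 → up 82.3423 (V=17.6756), down 37.7660 (V=-26.9007). Price 6.6408; hedge Δ=1.0000, bond B=-55.2707.
  t=1,j=0: stock 21.3500 → up 28.3955 (V=-26.8752), down 13.0235 (V=-42.2472). Price -25.8899; hedge Δ=1.0000, bond B=-47.2399.
  t=1,j=1: stock 46.5500 → up 61.9115 (V=6.6408), down 28.3955 (V=-26.8752). Price -0.6899; hedge Δ=1.0000, bond B=-47.2399.
  t=0,j=0: stock 35.0000 → up 46.5500 (V=-0.6899), down 21.3500 (V=-25.8899). Price -5.3760; hedge Δ=1.0000, bond B=-40.3760.
Root portfolio cost Δ·35+B reproduces V0=-5.3760.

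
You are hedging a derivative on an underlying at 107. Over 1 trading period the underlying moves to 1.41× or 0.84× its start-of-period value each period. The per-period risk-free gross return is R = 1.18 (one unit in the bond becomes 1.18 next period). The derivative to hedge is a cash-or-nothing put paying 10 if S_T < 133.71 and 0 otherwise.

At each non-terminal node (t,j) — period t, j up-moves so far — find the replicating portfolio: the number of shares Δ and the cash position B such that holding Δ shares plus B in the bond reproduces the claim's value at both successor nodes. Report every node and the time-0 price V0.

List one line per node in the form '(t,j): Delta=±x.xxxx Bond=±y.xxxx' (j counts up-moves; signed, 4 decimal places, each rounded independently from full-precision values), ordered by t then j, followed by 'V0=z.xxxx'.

Risk-neutral probability p* = (R−d)/(u−d) = (1.18−0.84)/(1.41−0.84) = 0.5965.
Payoff layer (t=1): V(1,0)=10.0000, V(1,1)=0.0000
(0,0): S=107.0000. Δ = (V_up−V_dn)/(S_up−S_dn) = (0.0000−10.0000)/(150.8700−89.8800) = -0.1640. V = [p*·0.0000 + (1−p*)·10.0000]/1.18 = 3.4196. B = V − Δ·S = 20.9634.
The time-0 hedge costs 3.4196, which is the no-arbitrage price.

(0,0): Delta=-0.1640 Bond=20.9634
V0=3.4196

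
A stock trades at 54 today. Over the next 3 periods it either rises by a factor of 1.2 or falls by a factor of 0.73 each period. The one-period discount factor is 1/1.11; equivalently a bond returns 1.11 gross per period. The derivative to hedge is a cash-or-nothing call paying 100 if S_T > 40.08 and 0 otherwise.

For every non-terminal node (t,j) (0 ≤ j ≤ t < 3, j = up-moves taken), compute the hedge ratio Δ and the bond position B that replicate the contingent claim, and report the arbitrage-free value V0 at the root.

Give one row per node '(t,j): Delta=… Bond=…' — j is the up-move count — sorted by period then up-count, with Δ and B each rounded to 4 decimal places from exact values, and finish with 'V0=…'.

(0,0): Delta=0.9902 Bond=12.6317
(1,0): Delta=3.9314 Bond=-101.9213
(1,1): Delta=0.5664 Bond=41.4813
(2,0): Delta=0.0000 Bond=0.0000
(2,1): Delta=4.4978 Bond=-139.9272
(2,2): Delta=0.0000 Bond=90.0901
V0=66.1025

No-arbitrage ⇒ martingale measure with p* = (R−d)/(u−d) = 0.8085.
Terminal values V(3,·): V(3,0)=0.0000, V(3,1)=0.0000, V(3,2)=100.0000, V(3,3)=100.0000
(2,0): S=28.7766. Δ = (V_up−V_dn)/(S_up−S_dn) = (0.0000−0.0000)/(34.5319−21.0069) = 0.0000. V = [p*·0.0000 + (1−p*)·0.0000]/1.11 = 0.0000. B = V − Δ·S = 0.0000.
(2,1): S=47.3040. Δ = (V_up−V_dn)/(S_up−S_dn) = (100.0000−0.0000)/(56.7648−34.5319) = 4.4978. V = [p*·100.0000 + (1−p*)·0.0000]/1.11 = 72.8388. B = V − Δ·S = -139.9272.
(2,2): S=77.7600. Δ = (V_up−V_dn)/(S_up−S_dn) = (100.0000−100.0000)/(93.3120−56.7648) = 0.0000. V = [p*·100.0000 + (1−p*)·100.0000]/1.11 = 90.0901. B = V − Δ·S = 90.0901.
(1,0): S=39.4200. Δ = (V_up−V_dn)/(S_up−S_dn) = (72.8388−0.0000)/(47.3040−28.7766) = 3.9314. V = [p*·72.8388 + (1−p*)·0.0000]/1.11 = 53.0549. B = V − Δ·S = -101.9213.
(1,1): S=64.8000. Δ = (V_up−V_dn)/(S_up−S_dn) = (90.0901−72.8388)/(77.7600−47.3040) = 0.5664. V = [p*·90.0901 + (1−p*)·72.8388]/1.11 = 78.1862. B = V − Δ·S = 41.4813.
(0,0): S=54.0000. Δ = (V_up−V_dn)/(S_up−S_dn) = (78.1862−53.0549)/(64.8000−39.4200) = 0.9902. V = [p*·78.1862 + (1−p*)·53.0549]/1.11 = 66.1025. B = V − Δ·S = 12.6317.
Check: Δ(0,0)·S0 + B(0,0) = 66.1025 = V0.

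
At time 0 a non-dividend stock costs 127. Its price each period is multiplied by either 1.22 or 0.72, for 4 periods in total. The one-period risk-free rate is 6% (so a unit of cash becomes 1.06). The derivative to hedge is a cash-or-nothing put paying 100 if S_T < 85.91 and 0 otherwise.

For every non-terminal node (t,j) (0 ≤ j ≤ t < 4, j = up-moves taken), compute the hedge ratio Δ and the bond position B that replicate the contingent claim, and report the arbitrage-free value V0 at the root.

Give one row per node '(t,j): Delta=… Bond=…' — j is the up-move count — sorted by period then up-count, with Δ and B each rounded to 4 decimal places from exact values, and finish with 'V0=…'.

(0,0): Delta=-0.2762 Bond=42.9690
(1,0): Delta=-0.8472 Bond=97.7559
(1,1): Delta=-0.1176 Bond=20.9784
(2,0): Delta=-1.9488 Bond=176.1481
(2,1): Delta=-0.5412 Bond=69.4909
(2,2): Delta=0.0000 Bond=0.0000
(3,0): Delta=0.0000 Bond=94.3396
(3,1): Delta=-2.4900 Bond=230.1887
(3,2): Delta=0.0000 Bond=0.0000
(3,3): Delta=0.0000 Bond=0.0000
V0=7.8904

Risk-neutral probability p* = (R−d)/(u−d) = (1.06−0.72)/(1.22−0.72) = 0.6800.
Terminal values V(4,·): V(4,0)=100.0000, V(4,1)=100.0000, V(4,2)=0.0000, V(4,3)=0.0000, V(4,4)=0.0000
(3,0): S=47.4025. Δ = (V_up−V_dn)/(S_up−S_dn) = (100.0000−100.0000)/(57.8310−34.1298) = 0.0000. V = [p*·100.0000 + (1−p*)·100.0000]/1.06 = 94.3396. B = V − Δ·S = 94.3396.
(3,1): S=80.3209. Δ = (V_up−V_dn)/(S_up−S_dn) = (0.0000−100.0000)/(97.9915−57.8310) = -2.4900. V = [p*·0.0000 + (1−p*)·100.0000]/1.06 = 30.1887. B = V − Δ·S = 230.1887.
(3,2): S=136.0993. Δ = (V_up−V_dn)/(S_up−S_dn) = (0.0000−0.0000)/(166.0411−97.9915) = 0.0000. V = [p*·0.0000 + (1−p*)·0.0000]/1.06 = 0.0000. B = V − Δ·S = 0.0000.
(3,3): S=230.6127. Δ = (V_up−V_dn)/(S_up−S_dn) = (0.0000−0.0000)/(281.3475−166.0411) = 0.0000. V = [p*·0.0000 + (1−p*)·0.0000]/1.06 = 0.0000. B = V − Δ·S = 0.0000.
(2,0): S=65.8368. Δ = (V_up−V_dn)/(S_up−S_dn) = (30.1887−94.3396)/(80.3209−47.4025) = -1.9488. V = [p*·30.1887 + (1−p*)·94.3396]/1.06 = 47.8462. B = V − Δ·S = 176.1481.
(2,1): S=111.5568. Δ = (V_up−V_dn)/(S_up−S_dn) = (0.0000−30.1887)/(136.0993−80.3209) = -0.5412. V = [p*·0.0000 + (1−p*)·30.1887]/1.06 = 9.1136. B = V − Δ·S = 69.4909.
(2,2): S=189.0268. Δ = (V_up−V_dn)/(S_up−S_dn) = (0.0000−0.0000)/(230.6127−136.0993) = 0.0000. V = [p*·0.0000 + (1−p*)·0.0000]/1.06 = 0.0000. B = V − Δ·S = 0.0000.
(1,0): S=91.4400. Δ = (V_up−V_dn)/(S_up−S_dn) = (9.1136−47.8462)/(111.5568−65.8368) = -0.8472. V = [p*·9.1136 + (1−p*)·47.8462]/1.06 = 20.2906. B = V − Δ·S = 97.7559.
(1,1): S=154.9400. Δ = (V_up−V_dn)/(S_up−S_dn) = (0.0000−9.1136)/(189.0268−111.5568) = -0.1176. V = [p*·0.0000 + (1−p*)·9.1136]/1.06 = 2.7513. B = V − Δ·S = 20.9784.
(0,0): S=127.0000. Δ = (V_up−V_dn)/(S_up−S_dn) = (2.7513−20.2906)/(154.9400−91.4400) = -0.2762. V = [p*·2.7513 + (1−p*)·20.2906]/1.06 = 7.8904. B = V − Δ·S = 42.9690.
Root portfolio cost Δ·127+B reproduces V0=7.8904.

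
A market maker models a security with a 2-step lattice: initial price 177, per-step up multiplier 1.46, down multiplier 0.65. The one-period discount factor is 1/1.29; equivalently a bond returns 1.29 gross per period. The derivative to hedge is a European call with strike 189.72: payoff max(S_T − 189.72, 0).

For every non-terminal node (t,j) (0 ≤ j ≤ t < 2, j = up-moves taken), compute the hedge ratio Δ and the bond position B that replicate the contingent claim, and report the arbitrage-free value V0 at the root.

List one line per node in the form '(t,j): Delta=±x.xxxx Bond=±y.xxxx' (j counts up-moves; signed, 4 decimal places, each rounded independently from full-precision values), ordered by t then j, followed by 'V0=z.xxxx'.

Risk-neutral probability p* = (R−d)/(u−d) = (1.29−0.65)/(1.46−0.65) = 0.7901.
Terminal payoffs: V(2,0)=0.0000, V(2,1)=0.0000, V(2,2)=187.5732
Node (1,0) S=115.0500: V=(p*·0.0000+(1−p*)·0.0000)/1.29=0.0000; Δ=(0.0000−0.0000)/(167.9730−74.7825)=0.0000; B=V−Δ·S=0.0000
Node (1,1) S=258.4200: V=(p*·187.5732+(1−p*)·0.0000)/1.29=114.8884; Δ=(187.5732−0.0000)/(377.2932−167.9730)=0.8961; B=V−Δ·S=-116.6835
Node (0,0) S=177.0000: V=(p*·114.8884+(1−p*)·0.0000)/1.29=70.3690; Δ=(114.8884−0.0000)/(258.4200−115.0500)=0.8013; B=V−Δ·S=-71.4685
Root portfolio cost Δ·177+B reproduces V0=70.3690.

(0,0): Delta=0.8013 Bond=-71.4685
(1,0): Delta=0.0000 Bond=0.0000
(1,1): Delta=0.8961 Bond=-116.6835
V0=70.3690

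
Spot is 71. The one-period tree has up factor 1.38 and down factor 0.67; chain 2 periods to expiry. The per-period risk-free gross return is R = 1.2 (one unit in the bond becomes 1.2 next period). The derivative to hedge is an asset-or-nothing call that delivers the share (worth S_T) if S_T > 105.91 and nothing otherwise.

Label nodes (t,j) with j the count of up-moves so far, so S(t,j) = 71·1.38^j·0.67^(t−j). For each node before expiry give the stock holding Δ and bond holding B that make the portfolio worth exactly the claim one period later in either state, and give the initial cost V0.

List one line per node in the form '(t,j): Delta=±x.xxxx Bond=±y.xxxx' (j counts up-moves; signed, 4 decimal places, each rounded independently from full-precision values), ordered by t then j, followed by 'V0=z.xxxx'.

Since d<R<u, set p* = (R−d)/(u−d) = 0.7465; price each node as the discounted p*-expectation of its children.
At expiry t=2: V(2,0)=0.0000, V(2,1)=0.0000, V(2,2)=135.2124
Node (1,0) S=47.5700: V=(p*·0.0000+(1−p*)·0.0000)/1.2=0.0000; Δ=(0.0000−0.0000)/(65.6466−31.8719)=0.0000; B=V−Δ·S=0.0000
Node (1,1) S=97.9800: V=(p*·135.2124+(1−p*)·0.0000)/1.2=84.1110; Δ=(135.2124−0.0000)/(135.2124−65.6466)=1.9437; B=V−Δ·S=-106.3290
Node (0,0) S=71.0000: V=(p*·84.1110+(1−p*)·0.0000)/1.2=52.3226; Δ=(84.1110−0.0000)/(97.9800−47.5700)=1.6685; B=V−Δ·S=-66.1436
Self-financing check: at every node Δ·S+B equals the discounted successor values.

(0,0): Delta=1.6685 Bond=-66.1436
(1,0): Delta=0.0000 Bond=0.0000
(1,1): Delta=1.9437 Bond=-106.3290
V0=52.3226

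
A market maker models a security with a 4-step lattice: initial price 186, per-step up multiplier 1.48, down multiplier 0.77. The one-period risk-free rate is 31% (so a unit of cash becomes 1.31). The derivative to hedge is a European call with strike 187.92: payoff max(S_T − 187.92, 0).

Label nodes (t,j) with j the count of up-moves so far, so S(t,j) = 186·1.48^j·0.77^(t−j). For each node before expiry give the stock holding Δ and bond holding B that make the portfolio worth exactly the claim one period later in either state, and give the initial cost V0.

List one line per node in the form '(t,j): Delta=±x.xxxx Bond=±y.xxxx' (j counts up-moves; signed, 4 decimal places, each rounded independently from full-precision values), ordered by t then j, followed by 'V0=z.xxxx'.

(0,0): Delta=0.9698 Bond=-57.1707
(1,0): Delta=0.8503 Bond=-57.7776
(1,1): Delta=0.9894 Bond=-80.2821
(2,0): Delta=0.3977 Bond=-25.7799
(2,1): Delta=0.9244 Bond=-91.4007
(2,2): Delta=1.0000 Bond=-109.5041
(3,0): Delta=0.0000 Bond=0.0000
(3,1): Delta=0.4629 Bond=-44.4035
(3,2): Delta=1.0000 Bond=-143.4504
(3,3): Delta=1.0000 Bond=-143.4504
V0=123.2095

Risk-neutral probability p* = (R−d)/(u−d) = (1.31−0.77)/(1.48−0.77) = 0.7606.
Payoff layer (t=4): V(4,0)=0.0000, V(4,1)=0.0000, V(4,2)=53.6360, V(4,3)=276.3695, V(4,4)=704.4805
(3,0): S=84.9151. Δ = (V_up−V_dn)/(S_up−S_dn) = (0.0000−0.0000)/(125.6744−65.3847) = 0.0000. V = [p*·0.0000 + (1−p*)·0.0000]/1.31 = 0.0000. B = V − Δ·S = 0.0000.
(3,1): S=163.2135. Δ = (V_up−V_dn)/(S_up−S_dn) = (53.6360−0.0000)/(241.5560−125.6744) = 0.4629. V = [p*·53.6360 + (1−p*)·0.0000]/1.31 = 31.1401. B = V − Δ·S = -44.4035.
(3,2): S=313.7091. Δ = (V_up−V_dn)/(S_up−S_dn) = (276.3695−53.6360)/(464.2895−241.5560) = 1.0000. V = [p*·276.3695 + (1−p*)·53.6360]/1.31 = 170.2587. B = V − Δ·S = -143.4504.
(3,3): S=602.9733. Δ = (V_up−V_dn)/(S_up−S_dn) = (704.4805−276.3695)/(892.4005−464.2895) = 1.0000. V = [p*·704.4805 + (1−p*)·276.3695]/1.31 = 459.5229. B = V − Δ·S = -143.4504.
(2,0): S=110.2794. Δ = (V_up−V_dn)/(S_up−S_dn) = (31.1401−0.0000)/(163.2135−84.9151) = 0.3977. V = [p*·31.1401 + (1−p*)·0.0000]/1.31 = 18.0794. B = V − Δ·S = -25.7799.
(2,1): S=211.9656. Δ = (V_up−V_dn)/(S_up−S_dn) = (170.2587−31.1401)/(313.7091−163.2135) = 0.9244. V = [p*·170.2587 + (1−p*)·31.1401]/1.31 = 104.5409. B = V − Δ·S = -91.4007.
(2,2): S=407.4144. Δ = (V_up−V_dn)/(S_up−S_dn) = (459.5229−170.2587)/(602.9733−313.7091) = 1.0000. V = [p*·459.5229 + (1−p*)·170.2587]/1.31 = 297.9103. B = V − Δ·S = -109.5041.
(1,0): S=143.2200. Δ = (V_up−V_dn)/(S_up−S_dn) = (104.5409−18.0794)/(211.9656−110.2794) = 0.8503. V = [p*·104.5409 + (1−p*)·18.0794]/1.31 = 63.9991. B = V − Δ·S = -57.7776.
(1,1): S=275.2800. Δ = (V_up−V_dn)/(S_up−S_dn) = (297.9103−104.5409)/(407.4144−211.9656) = 0.9894. V = [p*·297.9103 + (1−p*)·104.5409]/1.31 = 192.0692. B = V − Δ·S = -80.2821.
(0,0): S=186.0000. Δ = (V_up−V_dn)/(S_up−S_dn) = (192.0692−63.9991)/(275.2800−143.2200) = 0.9698. V = [p*·192.0692 + (1−p*)·63.9991]/1.31 = 123.2095. B = V − Δ·S = -57.1707.
Check: Δ(0,0)·S0 + B(0,0) = 123.2095 = V0.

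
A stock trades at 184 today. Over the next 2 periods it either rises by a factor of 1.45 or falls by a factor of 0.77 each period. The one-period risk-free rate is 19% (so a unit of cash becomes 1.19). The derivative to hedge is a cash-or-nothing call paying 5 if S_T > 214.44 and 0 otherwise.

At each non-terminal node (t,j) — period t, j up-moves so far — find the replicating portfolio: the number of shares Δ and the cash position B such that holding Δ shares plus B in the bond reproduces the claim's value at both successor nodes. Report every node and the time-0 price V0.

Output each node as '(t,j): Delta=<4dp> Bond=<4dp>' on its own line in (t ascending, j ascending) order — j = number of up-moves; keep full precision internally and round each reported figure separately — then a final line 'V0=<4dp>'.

(0,0): Delta=0.0207 Bond=-2.4694
(1,0): Delta=0.0000 Bond=0.0000
(1,1): Delta=0.0276 Bond=-4.7578
V0=1.3470

Under the risk-neutral measure, an up-move has probability p* = (R−d)/(u−d) = 0.6176 and values discount at R = 1.19.
Payoff layer (t=2): V(2,0)=0.0000, V(2,1)=0.0000, V(2,2)=5.0000
(1,0): S=141.6800. Δ = (V_up−V_dn)/(S_up−S_dn) = (0.0000−0.0000)/(205.4360−109.0936) = 0.0000. V = [p*·0.0000 + (1−p*)·0.0000]/1.19 = 0.0000. B = V − Δ·S = 0.0000.
(1,1): S=266.8000. Δ = (V_up−V_dn)/(S_up−S_dn) = (5.0000−0.0000)/(386.8600−205.4360) = 0.0276. V = [p*·5.0000 + (1−p*)·0.0000]/1.19 = 2.5952. B = V − Δ·S = -4.7578.
(0,0): S=184.0000. Δ = (V_up−V_dn)/(S_up−S_dn) = (2.5952−0.0000)/(266.8000−141.6800) = 0.0207. V = [p*·2.5952 + (1−p*)·0.0000]/1.19 = 1.3470. B = V − Δ·S = -2.4694.
Check: Δ(0,0)·S0 + B(0,0) = 1.3470 = V0.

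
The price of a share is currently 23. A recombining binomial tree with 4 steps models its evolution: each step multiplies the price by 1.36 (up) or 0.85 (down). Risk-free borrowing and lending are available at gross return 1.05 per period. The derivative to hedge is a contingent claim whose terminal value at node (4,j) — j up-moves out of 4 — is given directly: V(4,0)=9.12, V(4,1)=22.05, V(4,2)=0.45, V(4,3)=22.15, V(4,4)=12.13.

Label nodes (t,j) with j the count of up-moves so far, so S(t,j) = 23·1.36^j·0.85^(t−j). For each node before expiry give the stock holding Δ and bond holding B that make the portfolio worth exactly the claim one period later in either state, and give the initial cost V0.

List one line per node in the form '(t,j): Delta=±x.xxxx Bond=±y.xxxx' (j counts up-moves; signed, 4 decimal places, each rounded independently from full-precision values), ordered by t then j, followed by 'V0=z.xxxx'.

Risk-neutral probability p* = (R−d)/(u−d) = (1.05−0.85)/(1.36−0.85) = 0.3922.
Payoff layer (t=4): V(4,0)=9.1200, V(4,1)=22.0500, V(4,2)=0.4500, V(4,3)=22.1500, V(4,4)=12.1300
(3,0): S=14.1249. Δ = (V_up−V_dn)/(S_up−S_dn) = (22.0500−9.1200)/(19.2098−12.0061) = 1.7949. V = [p*·22.0500 + (1−p*)·9.1200]/1.05 = 13.5148. B = V − Δ·S = -11.8381.
(3,1): S=22.5998. Δ = (V_up−V_dn)/(S_up−S_dn) = (0.4500−22.0500)/(30.7357−19.2098) = -1.8740. V = [p*·0.4500 + (1−p*)·22.0500]/1.05 = 12.9328. B = V − Δ·S = 55.2857.
(3,2): S=36.1597. Δ = (V_up−V_dn)/(S_up−S_dn) = (22.1500−0.4500)/(49.1772−30.7357) = 1.1767. V = [p*·22.1500 + (1−p*)·0.4500]/1.05 = 8.5331. B = V − Δ·S = -34.0159.
(3,3): S=57.8555. Δ = (V_up−V_dn)/(S_up−S_dn) = (12.1300−22.1500)/(78.6835−49.1772) = -0.3396. V = [p*·12.1300 + (1−p*)·22.1500]/1.05 = 17.3529. B = V − Δ·S = 37.0000.
(2,0): S=16.6175. Δ = (V_up−V_dn)/(S_up−S_dn) = (12.9328−13.5148)/(22.5998−14.1249) = -0.0687. V = [p*·12.9328 + (1−p*)·13.5148]/1.05 = 12.6539. B = V − Δ·S = 13.7952.
(2,1): S=26.5880. Δ = (V_up−V_dn)/(S_up−S_dn) = (8.5331−12.9328)/(36.1597−22.5998) = -0.3245. V = [p*·8.5331 + (1−p*)·12.9328]/1.05 = 10.6737. B = V − Δ·S = 19.3005.
(2,2): S=42.5408. Δ = (V_up−V_dn)/(S_up−S_dn) = (17.3529−8.5331)/(57.8555−36.1597) = 0.4065. V = [p*·17.3529 + (1−p*)·8.5331]/1.05 = 11.4208. B = V − Δ·S = -5.8729.
(1,0): S=19.5500. Δ = (V_up−V_dn)/(S_up−S_dn) = (10.6737−12.6539)/(26.5880−16.6175) = -0.1986. V = [p*·10.6737 + (1−p*)·12.6539]/1.05 = 11.3118. B = V − Δ·S = 15.1944.
(1,1): S=31.2800. Δ = (V_up−V_dn)/(S_up−S_dn) = (11.4208−10.6737)/(42.5408−26.5880) = 0.0468. V = [p*·11.4208 + (1−p*)·10.6737]/1.05 = 10.4445. B = V − Δ·S = 8.9796.
(0,0): S=23.0000. Δ = (V_up−V_dn)/(S_up−S_dn) = (10.4445−11.3118)/(31.2800−19.5500) = -0.0739. V = [p*·10.4445 + (1−p*)·11.3118]/1.05 = 10.4492. B = V − Δ·S = 12.1497.
Self-financing check: at every node Δ·S+B equals the discounted successor values.

(0,0): Delta=-0.0739 Bond=12.1497
(1,0): Delta=-0.1986 Bond=15.1944
(1,1): Delta=0.0468 Bond=8.9796
(2,0): Delta=-0.0687 Bond=13.7952
(2,1): Delta=-0.3245 Bond=19.3005
(2,2): Delta=0.4065 Bond=-5.8729
(3,0): Delta=1.7949 Bond=-11.8381
(3,1): Delta=-1.8740 Bond=55.2857
(3,2): Delta=1.1767 Bond=-34.0159
(3,3): Delta=-0.3396 Bond=37.0000
V0=10.4492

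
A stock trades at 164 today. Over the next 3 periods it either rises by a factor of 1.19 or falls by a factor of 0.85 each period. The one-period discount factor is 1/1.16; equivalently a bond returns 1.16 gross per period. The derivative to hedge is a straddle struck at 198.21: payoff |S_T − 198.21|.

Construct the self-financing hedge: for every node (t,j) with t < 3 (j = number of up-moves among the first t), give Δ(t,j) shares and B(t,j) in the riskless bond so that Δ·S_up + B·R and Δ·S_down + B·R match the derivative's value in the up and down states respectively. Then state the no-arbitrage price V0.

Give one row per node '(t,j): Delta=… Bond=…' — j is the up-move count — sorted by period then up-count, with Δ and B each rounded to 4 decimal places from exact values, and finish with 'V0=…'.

The replicating-portfolio and risk-neutral prices coincide; use p* = (1.16−0.85)/(1.19−0.85) = 0.9118 for the latter.
At expiry t=3: V(3,0)=97.4935, V(3,1)=57.2069, V(3,2)=0.8057, V(3,3)=78.1561
Node (2,0) S=118.4900: V=(p*·57.2069+(1−p*)·97.4935)/1.16=52.3807; Δ=(57.2069−97.4935)/(141.0031−100.7165)=-1.0000; B=V−Δ·S=170.8707
Node (2,1) S=165.8860: V=(p*·0.8057+(1−p*)·57.2069)/1.16=4.9847; Δ=(0.8057−57.2069)/(197.4043−141.0031)=-1.0000; B=V−Δ·S=170.8707
Node (2,2) S=232.2404: V=(p*·78.1561+(1−p*)·0.8057)/1.16=61.4923; Δ=(78.1561−0.8057)/(276.3661−197.4043)=0.9796; B=V−Δ·S=-166.0089
Node (1,0) S=139.4000: V=(p*·4.9847+(1−p*)·52.3807)/1.16=7.9023; Δ=(4.9847−52.3807)/(165.8860−118.4900)=-1.0000; B=V−Δ·S=147.3023
Node (1,1) S=195.1600: V=(p*·61.4923+(1−p*)·4.9847)/1.16=48.7123; Δ=(61.4923−4.9847)/(232.2404−165.8860)=0.8516; B=V−Δ·S=-117.4864
Node (0,0) S=164.0000: V=(p*·48.7123+(1−p*)·7.9023)/1.16=38.8892; Δ=(48.7123−7.9023)/(195.1600−139.4000)=0.7319; B=V−Δ·S=-81.1403
Self-financing check: at every node Δ·S+B equals the discounted successor values.

(0,0): Delta=0.7319 Bond=-81.1403
(1,0): Delta=-1.0000 Bond=147.3023
(1,1): Delta=0.8516 Bond=-117.4864
(2,0): Delta=-1.0000 Bond=170.8707
(2,1): Delta=-1.0000 Bond=170.8707
(2,2): Delta=0.9796 Bond=-166.0089
V0=38.8892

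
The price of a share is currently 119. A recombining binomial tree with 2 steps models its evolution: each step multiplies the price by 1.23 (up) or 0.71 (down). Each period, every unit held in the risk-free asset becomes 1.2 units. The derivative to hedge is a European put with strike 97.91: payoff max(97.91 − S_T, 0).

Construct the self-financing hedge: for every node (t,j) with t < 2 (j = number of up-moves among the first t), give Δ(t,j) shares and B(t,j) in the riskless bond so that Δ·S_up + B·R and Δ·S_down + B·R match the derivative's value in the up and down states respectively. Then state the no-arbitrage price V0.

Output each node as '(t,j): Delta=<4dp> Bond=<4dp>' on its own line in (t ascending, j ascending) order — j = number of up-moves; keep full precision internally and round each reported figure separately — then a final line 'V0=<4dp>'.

(0,0): Delta=-0.0295 Bond=3.5938
(1,0): Delta=-0.8631 Bond=74.7503
(1,1): Delta=0.0000 Bond=0.0000
V0=0.0877

Since d<R<u, set p* = (R−d)/(u−d) = 0.9423; price each node as the discounted p*-expectation of its children.
Terminal payoffs: V(2,0)=37.9221, V(2,1)=0.0000, V(2,2)=0.0000
(1,0): S=84.4900. Δ = (V_up−V_dn)/(S_up−S_dn) = (0.0000−37.9221)/(103.9227−59.9879) = -0.8631. V = [p*·0.0000 + (1−p*)·37.9221]/1.2 = 1.8232. B = V − Δ·S = 74.7503.
(1,1): S=146.3700. Δ = (V_up−V_dn)/(S_up−S_dn) = (0.0000−0.0000)/(180.0351−103.9227) = 0.0000. V = [p*·0.0000 + (1−p*)·0.0000]/1.2 = 0.0000. B = V − Δ·S = 0.0000.
(0,0): S=119.0000. Δ = (V_up−V_dn)/(S_up−S_dn) = (0.0000−1.8232)/(146.3700−84.4900) = -0.0295. V = [p*·0.0000 + (1−p*)·1.8232]/1.2 = 0.0877. B = V − Δ·S = 3.5938.
Self-financing check: at every node Δ·S+B equals the discounted successor values.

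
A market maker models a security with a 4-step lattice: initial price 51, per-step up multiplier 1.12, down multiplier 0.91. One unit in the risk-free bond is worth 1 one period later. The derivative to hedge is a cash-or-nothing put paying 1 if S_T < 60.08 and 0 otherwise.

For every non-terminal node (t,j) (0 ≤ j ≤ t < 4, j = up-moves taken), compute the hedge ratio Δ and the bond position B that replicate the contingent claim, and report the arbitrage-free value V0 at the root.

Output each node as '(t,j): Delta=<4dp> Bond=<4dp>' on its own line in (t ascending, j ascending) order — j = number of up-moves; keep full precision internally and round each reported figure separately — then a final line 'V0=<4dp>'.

The replicating-portfolio and risk-neutral prices coincide; use p* = (1−0.91)/(1.12−0.91) = 0.4286 for the latter.
Terminal values V(4,·): V(4,0)=1.0000, V(4,1)=1.0000, V(4,2)=1.0000, V(4,3)=0.0000, V(4,4)=0.0000
(3,0): S=38.4321. Δ = (V_up−V_dn)/(S_up−S_dn) = (1.0000−1.0000)/(43.0440−34.9732) = 0.0000. V = [p*·1.0000 + (1−p*)·1.0000]/1 = 1.0000. B = V − Δ·S = 1.0000.
(3,1): S=47.3011. Δ = (V_up−V_dn)/(S_up−S_dn) = (1.0000−1.0000)/(52.9772−43.0440) = 0.0000. V = [p*·1.0000 + (1−p*)·1.0000]/1 = 1.0000. B = V − Δ·S = 1.0000.
(3,2): S=58.2167. Δ = (V_up−V_dn)/(S_up−S_dn) = (0.0000−1.0000)/(65.2027−52.9772) = -0.0818. V = [p*·0.0000 + (1−p*)·1.0000]/1 = 0.5714. B = V − Δ·S = 5.3333.
(3,3): S=71.6513. Δ = (V_up−V_dn)/(S_up−S_dn) = (0.0000−0.0000)/(80.2495−65.2027) = 0.0000. V = [p*·0.0000 + (1−p*)·0.0000]/1 = 0.0000. B = V − Δ·S = 0.0000.
(2,0): S=42.2331. Δ = (V_up−V_dn)/(S_up−S_dn) = (1.0000−1.0000)/(47.3011−38.4321) = 0.0000. V = [p*·1.0000 + (1−p*)·1.0000]/1 = 1.0000. B = V − Δ·S = 1.0000.
(2,1): S=51.9792. Δ = (V_up−V_dn)/(S_up−S_dn) = (0.5714−1.0000)/(58.2167−47.3011) = -0.0393. V = [p*·0.5714 + (1−p*)·1.0000]/1 = 0.8163. B = V − Δ·S = 2.8571.
(2,2): S=63.9744. Δ = (V_up−V_dn)/(S_up−S_dn) = (0.0000−0.5714)/(71.6513−58.2167) = -0.0425. V = [p*·0.0000 + (1−p*)·0.5714]/1 = 0.3265. B = V − Δ·S = 3.0476.
(1,0): S=46.4100. Δ = (V_up−V_dn)/(S_up−S_dn) = (0.8163−1.0000)/(51.9792−42.2331) = -0.0188. V = [p*·0.8163 + (1−p*)·1.0000]/1 = 0.9213. B = V − Δ·S = 1.7959.
(1,1): S=57.1200. Δ = (V_up−V_dn)/(S_up−S_dn) = (0.3265−0.8163)/(63.9744−51.9792) = -0.0408. V = [p*·0.3265 + (1−p*)·0.8163]/1 = 0.6064. B = V − Δ·S = 2.9388.
(0,0): S=51.0000. Δ = (V_up−V_dn)/(S_up−S_dn) = (0.6064−0.9213)/(57.1200−46.4100) = -0.0294. V = [p*·0.6064 + (1−p*)·0.9213]/1 = 0.7863. B = V − Δ·S = 2.2857.
Root portfolio cost Δ·51+B reproduces V0=0.7863.

(0,0): Delta=-0.0294 Bond=2.2857
(1,0): Delta=-0.0188 Bond=1.7959
(1,1): Delta=-0.0408 Bond=2.9388
(2,0): Delta=0.0000 Bond=1.0000
(2,1): Delta=-0.0393 Bond=2.8571
(2,2): Delta=-0.0425 Bond=3.0476
(3,0): Delta=0.0000 Bond=1.0000
(3,1): Delta=0.0000 Bond=1.0000
(3,2): Delta=-0.0818 Bond=5.3333
(3,3): Delta=0.0000 Bond=0.0000
V0=0.7863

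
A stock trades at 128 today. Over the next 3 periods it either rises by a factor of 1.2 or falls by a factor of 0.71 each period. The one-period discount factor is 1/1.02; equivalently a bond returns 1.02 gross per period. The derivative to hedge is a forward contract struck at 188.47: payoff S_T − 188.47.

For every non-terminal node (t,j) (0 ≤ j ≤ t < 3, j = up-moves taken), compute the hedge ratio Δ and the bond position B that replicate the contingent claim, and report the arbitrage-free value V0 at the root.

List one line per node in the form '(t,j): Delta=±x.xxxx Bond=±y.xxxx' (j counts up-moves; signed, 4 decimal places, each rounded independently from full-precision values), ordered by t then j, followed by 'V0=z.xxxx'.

Risk-neutral probability p* = (R−d)/(u−d) = (1.02−0.71)/(1.2−0.71) = 0.6327.
Terminal payoffs: V(3,0)=-142.6574, V(3,1)=-111.0402, V(3,2)=-57.6028, V(3,3)=32.7140
(2,0): S=64.5248. Δ = (V_up−V_dn)/(S_up−S_dn) = (-111.0402−-142.6574)/(77.4298−45.8126) = 1.0000. V = [p*·-111.0402 + (1−p*)·-142.6574]/1.02 = -120.2497. B = V − Δ·S = -184.7745.
(2,1): S=109.0560. Δ = (V_up−V_dn)/(S_up−S_dn) = (-57.6028−-111.0402)/(130.8672−77.4298) = 1.0000. V = [p*·-57.6028 + (1−p*)·-111.0402]/1.02 = -75.7185. B = V − Δ·S = -184.7745.
(2,2): S=184.3200. Δ = (V_up−V_dn)/(S_up−S_dn) = (32.7140−-57.6028)/(221.1840−130.8672) = 1.0000. V = [p*·32.7140 + (1−p*)·-57.6028]/1.02 = -0.4545. B = V − Δ·S = -184.7745.
(1,0): S=90.8800. Δ = (V_up−V_dn)/(S_up−S_dn) = (-75.7185−-120.2497)/(109.0560−64.5248) = 1.0000. V = [p*·-75.7185 + (1−p*)·-120.2497]/1.02 = -90.2715. B = V − Δ·S = -181.1515.
(1,1): S=153.6000. Δ = (V_up−V_dn)/(S_up−S_dn) = (-0.4545−-75.7185)/(184.3200−109.0560) = 1.0000. V = [p*·-0.4545 + (1−p*)·-75.7185]/1.02 = -27.5515. B = V − Δ·S = -181.1515.
(0,0): S=128.0000. Δ = (V_up−V_dn)/(S_up−S_dn) = (-27.5515−-90.2715)/(153.6000−90.8800) = 1.0000. V = [p*·-27.5515 + (1−p*)·-90.2715]/1.02 = -49.5995. B = V − Δ·S = -177.5995.
Check: Δ(0,0)·S0 + B(0,0) = -49.5995 = V0.

(0,0): Delta=1.0000 Bond=-177.5995
(1,0): Delta=1.0000 Bond=-181.1515
(1,1): Delta=1.0000 Bond=-181.1515
(2,0): Delta=1.0000 Bond=-184.7745
(2,1): Delta=1.0000 Bond=-184.7745
(2,2): Delta=1.0000 Bond=-184.7745
V0=-49.5995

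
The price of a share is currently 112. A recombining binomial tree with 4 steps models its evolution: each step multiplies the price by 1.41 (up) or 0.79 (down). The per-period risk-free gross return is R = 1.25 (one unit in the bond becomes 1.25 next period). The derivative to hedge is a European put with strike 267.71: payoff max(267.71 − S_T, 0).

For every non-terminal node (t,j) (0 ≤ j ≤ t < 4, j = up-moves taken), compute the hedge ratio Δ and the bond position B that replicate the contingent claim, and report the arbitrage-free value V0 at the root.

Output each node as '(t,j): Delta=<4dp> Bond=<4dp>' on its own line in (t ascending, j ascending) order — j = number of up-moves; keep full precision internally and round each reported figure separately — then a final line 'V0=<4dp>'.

Risk-neutral probability p* = (R−d)/(u−d) = (1.25−0.79)/(1.41−0.79) = 0.7419.
Payoff layer (t=4): V(4,0)=224.0859, V(4,1)=189.8493, V(4,2)=128.7434, V(4,3)=19.6810, V(4,4)=0.0000
  t=3,j=0: stock 55.2204 → up 77.8607 (V=189.8493), down 43.6241 (V=224.0859). Price 158.9476; hedge Δ=-1.0000, bond B=214.1680.
  t=3,j=1: stock 98.5579 → up 138.9666 (V=128.7434), down 77.8607 (V=189.8493). Price 115.6101; hedge Δ=-1.0000, bond B=214.1680.
  t=3,j=2: stock 175.9071 → up 248.0290 (V=19.6810), down 138.9666 (V=128.7434). Price 38.2609; hedge Δ=-1.0000, bond B=214.1680.
  t=3,j=3: stock 313.9608 → up 442.6847 (V=0.0000), down 248.0290 (V=19.6810). Price 4.0632; hedge Δ=-0.1011, bond B=35.8067.
  t=2,j=0: stock 69.8992 → up 98.5579 (V=115.6101), down 55.2204 (V=158.9476). Price 101.4352; hedge Δ=-1.0000, bond B=171.3344.
  t=2,j=1: stock 124.7568 → up 175.9071 (V=38.2609), down 98.5579 (V=115.6101). Price 46.5776; hedge Δ=-1.0000, bond B=171.3344.
  t=2,j=2: stock 222.6672 → up 313.9608 (V=4.0632), down 175.9071 (V=38.2609). Price 10.3107; hedge Δ=-0.2477, bond B=65.4684.
  t=1,j=0: stock 88.4800 → up 124.7568 (V=46.5776), down 69.8992 (V=101.4352). Price 48.5875; hedge Δ=-1.0000, bond B=137.0675.
  t=1,j=1: stock 157.9200 → up 222.6672 (V=10.3107), down 124.7568 (V=46.5776). Price 15.7359; hedge Δ=-0.3704, bond B=74.2309.
  t=0,j=0: stock 112.0000 → up 157.9200 (V=15.7359), down 88.4800 (V=48.5875). Price 19.3710; hedge Δ=-0.4731, bond B=72.3574.
Check: Δ(0,0)·S0 + B(0,0) = 19.3710 = V0.

(0,0): Delta=-0.4731 Bond=72.3574
(1,0): Delta=-1.0000 Bond=137.0675
(1,1): Delta=-0.3704 Bond=74.2309
(2,0): Delta=-1.0000 Bond=171.3344
(2,1): Delta=-1.0000 Bond=171.3344
(2,2): Delta=-0.2477 Bond=65.4684
(3,0): Delta=-1.0000 Bond=214.1680
(3,1): Delta=-1.0000 Bond=214.1680
(3,2): Delta=-1.0000 Bond=214.1680
(3,3): Delta=-0.1011 Bond=35.8067
V0=19.3710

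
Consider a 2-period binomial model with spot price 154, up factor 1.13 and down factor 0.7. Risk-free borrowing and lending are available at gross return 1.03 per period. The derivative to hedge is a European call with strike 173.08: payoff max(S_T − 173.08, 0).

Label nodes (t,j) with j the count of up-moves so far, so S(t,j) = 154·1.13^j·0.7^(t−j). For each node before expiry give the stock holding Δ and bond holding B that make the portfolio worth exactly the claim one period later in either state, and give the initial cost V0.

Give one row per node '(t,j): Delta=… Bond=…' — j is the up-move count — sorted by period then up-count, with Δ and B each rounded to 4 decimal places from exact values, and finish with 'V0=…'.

(0,0): Delta=0.2651 Bond=-27.7475
(1,0): Delta=0.0000 Bond=0.0000
(1,1): Delta=0.3149 Bond=-37.2405
V0=13.0810

The replicating-portfolio and risk-neutral prices coincide; use p* = (1.03−0.7)/(1.13−0.7) = 0.7674 for the latter.
Terminal values V(2,·): V(2,0)=0.0000, V(2,1)=0.0000, V(2,2)=23.5626
  t=1,j=0: stock 107.8000 → up 121.8140 (V=0.0000), down 75.4600 (V=0.0000). Price 0.0000; hedge Δ=0.0000, bond B=0.0000.
  t=1,j=1: stock 174.0200 → up 196.6426 (V=23.5626), down 121.8140 (V=0.0000). Price 17.5562; hedge Δ=0.3149, bond B=-37.2405.
  t=0,j=0: stock 154.0000 → up 174.0200 (V=17.5562), down 107.8000 (V=0.0000). Price 13.0810; hedge Δ=0.2651, bond B=-27.7475.
Root portfolio cost Δ·154+B reproduces V0=13.0810.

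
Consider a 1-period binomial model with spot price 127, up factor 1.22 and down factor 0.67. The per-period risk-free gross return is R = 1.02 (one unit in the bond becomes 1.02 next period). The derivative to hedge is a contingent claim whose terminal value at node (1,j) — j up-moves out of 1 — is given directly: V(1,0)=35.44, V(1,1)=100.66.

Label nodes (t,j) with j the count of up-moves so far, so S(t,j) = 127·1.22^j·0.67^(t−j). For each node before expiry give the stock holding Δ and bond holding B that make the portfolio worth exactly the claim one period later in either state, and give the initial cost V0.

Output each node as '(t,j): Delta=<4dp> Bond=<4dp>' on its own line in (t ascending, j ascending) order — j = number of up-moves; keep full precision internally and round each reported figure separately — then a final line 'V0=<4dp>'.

Under the risk-neutral measure, an up-move has probability p* = (R−d)/(u−d) = 0.6364 and values discount at R = 1.02.
Payoff layer (t=1): V(1,0)=35.4400, V(1,1)=100.6600
(0,0): S=127.0000. Δ = (V_up−V_dn)/(S_up−S_dn) = (100.6600−35.4400)/(154.9400−85.0900) = 0.9337. V = [p*·100.6600 + (1−p*)·35.4400]/1.02 = 75.4349. B = V − Δ·S = -43.1469.
The time-0 hedge costs 75.4349, which is the no-arbitrage price.

(0,0): Delta=0.9337 Bond=-43.1469
V0=75.4349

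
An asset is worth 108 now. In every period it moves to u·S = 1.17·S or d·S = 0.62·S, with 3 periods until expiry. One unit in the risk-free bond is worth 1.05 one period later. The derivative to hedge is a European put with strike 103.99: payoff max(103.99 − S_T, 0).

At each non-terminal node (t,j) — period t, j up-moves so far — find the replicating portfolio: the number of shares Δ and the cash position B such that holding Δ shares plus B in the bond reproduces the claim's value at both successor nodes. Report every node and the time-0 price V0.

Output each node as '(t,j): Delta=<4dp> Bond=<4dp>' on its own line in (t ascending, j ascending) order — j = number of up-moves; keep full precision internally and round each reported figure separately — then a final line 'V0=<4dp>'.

Since d<R<u, set p* = (R−d)/(u−d) = 0.7818; price each node as the discounted p*-expectation of its children.
Terminal values V(3,·): V(3,0)=78.2506, V(3,1)=55.4172, V(3,2)=12.3285, V(3,3)=0.0000
  t=2,j=0: stock 41.5152 → up 48.5728 (V=55.4172), down 25.7394 (V=78.2506). Price 57.5229; hedge Δ=-1.0000, bond B=99.0381.
  t=2,j=1: stock 78.3432 → up 91.6615 (V=12.3285), down 48.5728 (V=55.4172). Price 20.6949; hedge Δ=-1.0000, bond B=99.0381.
  t=2,j=2: stock 147.8412 → up 172.9742 (V=0.0000), down 91.6615 (V=12.3285). Price 2.5618; hedge Δ=-0.1516, bond B=24.9771.
  t=1,j=0: stock 66.9600 → up 78.3432 (V=20.6949), down 41.5152 (V=57.5229). Price 27.3620; hedge Δ=-1.0000, bond B=94.3220.
  t=1,j=1: stock 126.3600 → up 147.8412 (V=2.5618), down 78.3432 (V=20.6949). Price 6.2077; hedge Δ=-0.2609, bond B=39.1770.
  t=0,j=0: stock 108.0000 → up 126.3600 (V=6.2077), down 66.9600 (V=27.3620). Price 10.3078; hedge Δ=-0.3561, bond B=48.7702.
Root portfolio cost Δ·108+B reproduces V0=10.3078.

(0,0): Delta=-0.3561 Bond=48.7702
(1,0): Delta=-1.0000 Bond=94.3220
(1,1): Delta=-0.2609 Bond=39.1770
(2,0): Delta=-1.0000 Bond=99.0381
(2,1): Delta=-1.0000 Bond=99.0381
(2,2): Delta=-0.1516 Bond=24.9771
V0=10.3078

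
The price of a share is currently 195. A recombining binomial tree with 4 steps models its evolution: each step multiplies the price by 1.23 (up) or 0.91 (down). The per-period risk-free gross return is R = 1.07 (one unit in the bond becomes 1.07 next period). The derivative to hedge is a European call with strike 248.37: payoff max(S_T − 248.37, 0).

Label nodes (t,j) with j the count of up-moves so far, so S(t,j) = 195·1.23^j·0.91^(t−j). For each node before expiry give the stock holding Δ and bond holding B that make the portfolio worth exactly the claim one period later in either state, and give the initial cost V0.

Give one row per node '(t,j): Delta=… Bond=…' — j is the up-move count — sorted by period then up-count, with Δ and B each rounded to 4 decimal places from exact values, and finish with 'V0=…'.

Since d<R<u, set p* = (R−d)/(u−d) = 0.5000; price each node as the discounted p*-expectation of its children.
Terminal values V(4,·): V(4,0)=0.0000, V(4,1)=0.0000, V(4,2)=0.0000, V(4,3)=81.8408, V(4,4)=197.9589
  t=3,j=0: stock 146.9463 → up 180.7440 (V=0.0000), down 133.7212 (V=0.0000). Price 0.0000; hedge Δ=0.0000, bond B=0.0000.
  t=3,j=1: stock 198.6198 → up 244.3023 (V=0.0000), down 180.7440 (V=0.0000). Price 0.0000; hedge Δ=0.0000, bond B=0.0000.
  t=3,j=2: stock 268.4641 → up 330.2108 (V=81.8408), down 244.3023 (V=0.0000). Price 38.2434; hedge Δ=0.9527, bond B=-217.5093.
  t=3,j=3: stock 362.8691 → up 446.3289 (V=197.9589), down 330.2108 (V=81.8408). Price 130.7476; hedge Δ=1.0000, bond B=-232.1215.
  t=2,j=0: stock 161.4795 → up 198.6198 (V=0.0000), down 146.9463 (V=0.0000). Price 0.0000; hedge Δ=0.0000, bond B=0.0000.
  t=2,j=1: stock 218.2635 → up 268.4641 (V=38.2434), down 198.6198 (V=0.0000). Price 17.8707; hedge Δ=0.5476, bond B=-101.6398.
  t=2,j=2: stock 295.0155 → up 362.8691 (V=130.7476), down 268.4641 (V=38.2434). Price 78.9677; hedge Δ=0.9799, bond B=-210.1078.
  t=1,j=0: stock 177.4500 → up 218.2635 (V=17.8707), down 161.4795 (V=0.0000). Price 8.3508; hedge Δ=0.3147, bond B=-47.4953.
  t=1,j=1: stock 239.8500 → up 295.0155 (V=78.9677), down 218.2635 (V=17.8707). Price 45.2516; hedge Δ=0.7960, bond B=-145.6765.
  t=0,j=0: stock 195.0000 → up 239.8500 (V=45.2516), down 177.4500 (V=8.3508). Price 25.0479; hedge Δ=0.5914, bond B=-90.2672.
Root portfolio cost Δ·195+B reproduces V0=25.0479.

(0,0): Delta=0.5914 Bond=-90.2672
(1,0): Delta=0.3147 Bond=-47.4953
(1,1): Delta=0.7960 Bond=-145.6765
(2,0): Delta=0.0000 Bond=0.0000
(2,1): Delta=0.5476 Bond=-101.6398
(2,2): Delta=0.9799 Bond=-210.1078
(3,0): Delta=0.0000 Bond=0.0000
(3,1): Delta=0.0000 Bond=0.0000
(3,2): Delta=0.9527 Bond=-217.5093
(3,3): Delta=1.0000 Bond=-232.1215
V0=25.0479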